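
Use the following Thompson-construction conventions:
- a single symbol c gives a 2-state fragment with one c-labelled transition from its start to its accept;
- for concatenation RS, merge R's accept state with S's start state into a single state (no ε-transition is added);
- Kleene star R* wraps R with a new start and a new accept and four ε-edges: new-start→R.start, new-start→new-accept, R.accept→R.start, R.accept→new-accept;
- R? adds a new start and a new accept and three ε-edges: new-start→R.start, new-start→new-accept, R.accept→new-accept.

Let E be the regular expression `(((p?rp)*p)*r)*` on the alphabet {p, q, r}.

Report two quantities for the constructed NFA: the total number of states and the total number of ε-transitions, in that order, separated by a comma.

Building bottom-up:
Each of the 5 symbol leaves contributes 2 states and 0 ε-transitions.
  p? = 4 states, 3 ε-transitions
  p?rp = 6 states, 3 ε-transitions
  (p?rp)* = 8 states, 7 ε-transitions
  (p?rp)*p = 9 states, 7 ε-transitions
  ((p?rp)*p)* = 11 states, 11 ε-transitions
  ((p?rp)*p)*r = 12 states, 11 ε-transitions
  (((p?rp)*p)*r)* = 14 states, 15 ε-transitions

14, 15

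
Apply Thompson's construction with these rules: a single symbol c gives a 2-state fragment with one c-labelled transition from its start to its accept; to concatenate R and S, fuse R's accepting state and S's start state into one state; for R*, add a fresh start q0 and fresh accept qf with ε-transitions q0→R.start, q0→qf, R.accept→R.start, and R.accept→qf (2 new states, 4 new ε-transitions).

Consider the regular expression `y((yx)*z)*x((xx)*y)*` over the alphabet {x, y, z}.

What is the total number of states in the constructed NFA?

17

Recursing over subexpressions:
Each of the 8 symbol leaves contributes a 2-state fragment.
  yx = 3 states
  (yx)* = 5 states
  (yx)*z = 6 states
  ((yx)*z)* = 8 states
  xx = 3 states
  (xx)* = 5 states
  (xx)*y = 6 states
  ((xx)*y)* = 8 states
  y((yx)*z)*x((xx)*y)* = 17 states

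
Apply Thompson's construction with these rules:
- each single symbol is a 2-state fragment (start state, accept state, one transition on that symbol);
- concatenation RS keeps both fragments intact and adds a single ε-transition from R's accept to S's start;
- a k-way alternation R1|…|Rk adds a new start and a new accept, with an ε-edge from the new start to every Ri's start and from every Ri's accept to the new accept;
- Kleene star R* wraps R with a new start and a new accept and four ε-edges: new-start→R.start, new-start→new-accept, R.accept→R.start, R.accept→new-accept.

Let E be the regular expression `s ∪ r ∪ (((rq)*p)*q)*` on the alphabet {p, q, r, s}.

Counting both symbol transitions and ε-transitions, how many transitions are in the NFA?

Bottom-up over the parse tree:
Each of the 6 symbol leaves contributes 1 transition (1 symbol, 0 ε).
  rq — 3 transitions (2 symbol, 1 ε)
  (rq)* — 7 transitions (2 symbol, 5 ε)
  (rq)*p — 9 transitions (3 symbol, 6 ε)
  ((rq)*p)* — 13 transitions (3 symbol, 10 ε)
  ((rq)*p)*q — 15 transitions (4 symbol, 11 ε)
  (((rq)*p)*q)* — 19 transitions (4 symbol, 15 ε)
  s ∪ r ∪ (((rq)*p)*q)* — 27 transitions (6 symbol, 21 ε)

27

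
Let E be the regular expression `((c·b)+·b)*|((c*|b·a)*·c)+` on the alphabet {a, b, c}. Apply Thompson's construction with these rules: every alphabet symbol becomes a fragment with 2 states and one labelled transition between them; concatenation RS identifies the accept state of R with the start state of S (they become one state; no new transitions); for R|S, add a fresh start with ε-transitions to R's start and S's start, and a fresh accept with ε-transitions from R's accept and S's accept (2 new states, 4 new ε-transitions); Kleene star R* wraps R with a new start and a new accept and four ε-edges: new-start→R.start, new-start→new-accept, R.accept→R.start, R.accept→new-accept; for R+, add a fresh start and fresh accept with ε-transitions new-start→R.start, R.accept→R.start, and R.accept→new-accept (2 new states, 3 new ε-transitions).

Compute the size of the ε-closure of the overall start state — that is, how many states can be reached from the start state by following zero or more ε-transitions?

15

Compute the ε-closure size of each fragment's start state recursively; a symbol fragment's start has no outgoing ε-edge, so its closure is just itself (size 1).
  c·b → |closure| equals the left operand's closure size = 1 (its accept is not ε-reachable, so the closure stops there)
  (c·b)+ → |closure| = 1 + 1 = 2 (the body doesn't accept ε, so the new accept is not reached)
  (c·b)+·b → same as the first factor's closure: |closure| = 2
  ((c·b)+·b)* → |closure| = 1 (new start) + 2 (body) + 1 (new accept) = 4
  c* → |closure| = 1 (new start) + 1 (body) + 1 (new accept) = 3
  b·a → same as the first factor's closure: |closure| = 1
  c*|b·a → new start ε-reaches every alternative's start; at least one alternative accepts ε, so the union's new accept is reached too: |closure| = 1 + 3 + 1 + 1 = 6
  (c*|b·a)* → |closure| = 1 (new start) + 6 (body) + 1 (new accept) = 8
  (c*|b·a)*·c → the left operand accepts ε, so the closure extends into the next operand (the shared merged state is already counted); |closure| = 8 + (1−1) = 8
  ((c*|b·a)*·c)+ → new start ε-reaches only the body's start; the new accept needs a symbol first: |closure| = 1 + 8 = 9
  ((c·b)+·b)*|((c*|b·a)*·c)+ → |closure| = 1 (new start) + (4 + 9) + 1 (new accept, since some branch ε-reaches its own accept) = 15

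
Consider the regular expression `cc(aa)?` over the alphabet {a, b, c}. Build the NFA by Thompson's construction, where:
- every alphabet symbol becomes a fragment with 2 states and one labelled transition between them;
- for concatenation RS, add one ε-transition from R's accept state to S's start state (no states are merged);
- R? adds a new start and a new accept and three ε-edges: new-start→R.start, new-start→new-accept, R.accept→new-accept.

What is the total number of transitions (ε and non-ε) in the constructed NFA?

10

By structural recursion:
Each of the 4 symbol leaves contributes 1 transition (1 symbol, 0 ε).
  aa → 3 transitions (2 symbol, 1 ε)
  (aa)? → 6 transitions (2 symbol, 4 ε)
  cc(aa)? → 10 transitions (4 symbol, 6 ε)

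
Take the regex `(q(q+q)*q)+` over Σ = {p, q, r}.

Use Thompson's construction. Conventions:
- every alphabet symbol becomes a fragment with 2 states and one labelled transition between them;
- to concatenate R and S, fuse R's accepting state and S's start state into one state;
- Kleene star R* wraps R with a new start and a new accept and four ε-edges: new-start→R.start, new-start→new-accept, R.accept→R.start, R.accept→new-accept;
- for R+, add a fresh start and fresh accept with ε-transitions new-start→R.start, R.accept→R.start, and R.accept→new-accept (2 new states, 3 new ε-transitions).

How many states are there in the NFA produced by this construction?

11

Recursing over subexpressions:
Each of the 4 symbol leaves contributes a 2-state fragment.
  q+ → 4 states
  q+q → 5 states
  (q+q)* → 7 states
  q(q+q)*q → 9 states
  (q(q+q)*q)+ → 11 states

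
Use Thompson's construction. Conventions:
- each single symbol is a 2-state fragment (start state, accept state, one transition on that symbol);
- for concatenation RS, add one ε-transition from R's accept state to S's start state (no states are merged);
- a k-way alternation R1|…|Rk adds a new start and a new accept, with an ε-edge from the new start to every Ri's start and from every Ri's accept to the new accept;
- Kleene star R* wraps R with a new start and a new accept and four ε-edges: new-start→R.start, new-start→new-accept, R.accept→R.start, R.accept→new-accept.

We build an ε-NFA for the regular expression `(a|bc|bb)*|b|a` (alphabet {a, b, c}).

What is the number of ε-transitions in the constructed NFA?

By structural recursion:
Each of the 7 symbol leaves contributes 0 ε-transitions.
  bc — 1 ε-transition
  bb — 1 ε-transition
  a|bc|bb — 8 ε-transitions
  (a|bc|bb)* — 12 ε-transitions
  (a|bc|bb)*|b|a — 18 ε-transitions

18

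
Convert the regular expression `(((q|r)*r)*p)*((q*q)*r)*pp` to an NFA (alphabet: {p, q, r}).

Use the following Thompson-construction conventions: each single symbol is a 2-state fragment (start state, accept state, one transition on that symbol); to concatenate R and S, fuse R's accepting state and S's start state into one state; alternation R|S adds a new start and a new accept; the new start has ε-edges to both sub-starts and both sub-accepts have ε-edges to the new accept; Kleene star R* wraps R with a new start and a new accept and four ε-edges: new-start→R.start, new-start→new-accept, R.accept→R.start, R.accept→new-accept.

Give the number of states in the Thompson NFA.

Bottom-up over the parse tree:
Each of the 9 symbol leaves contributes a 2-state fragment.
  q|r → 6 states
  (q|r)* → 8 states
  (q|r)*r → 9 states
  ((q|r)*r)* → 11 states
  ((q|r)*r)*p → 12 states
  (((q|r)*r)*p)* → 14 states
  q* → 4 states
  q*q → 5 states
  (q*q)* → 7 states
  (q*q)*r → 8 states
  ((q*q)*r)* → 10 states
  (((q|r)*r)*p)*((q*q)*r)*pp → 25 states

25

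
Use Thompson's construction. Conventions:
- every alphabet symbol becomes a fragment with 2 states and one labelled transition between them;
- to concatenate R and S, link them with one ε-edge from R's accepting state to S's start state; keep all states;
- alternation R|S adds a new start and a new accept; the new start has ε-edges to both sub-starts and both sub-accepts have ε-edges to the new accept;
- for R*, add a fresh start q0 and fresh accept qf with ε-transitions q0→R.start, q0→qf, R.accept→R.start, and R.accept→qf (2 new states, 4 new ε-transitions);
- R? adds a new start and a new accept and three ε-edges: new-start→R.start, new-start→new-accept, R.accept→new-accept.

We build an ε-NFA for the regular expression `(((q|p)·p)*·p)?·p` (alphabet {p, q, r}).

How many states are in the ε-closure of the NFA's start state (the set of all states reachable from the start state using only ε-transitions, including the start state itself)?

9

Compute the ε-closure size of each fragment's start state recursively; a symbol fragment's start has no outgoing ε-edge, so its closure is just itself (size 1).
  q|p : new start ε-reaches every alternative's start; none of them accept ε, so the new accept is not reached: |ε-closure| = 1 + 1 + 1 = 3
  (q|p)·p : same as the first factor's closure: |ε-closure| = 3
  ((q|p)·p)* : |ε-closure| = 1 (new start) + 3 (body) + 1 (new accept) = 5
  ((q|p)·p)*·p : |ε-closure| = 5 + 1 = 6 (closure spills across the concat boundary because the left factor accepts ε)
  (((q|p)·p)*·p)? : |ε-closure| = 1 (new start) + 6 (body) + 1 (new accept, via ε) = 8
  (((q|p)·p)*·p)?·p : the left operand accepts ε, so the closure extends into the next operand (via the concat ε-link); |ε-closure| = 8 + 1 = 9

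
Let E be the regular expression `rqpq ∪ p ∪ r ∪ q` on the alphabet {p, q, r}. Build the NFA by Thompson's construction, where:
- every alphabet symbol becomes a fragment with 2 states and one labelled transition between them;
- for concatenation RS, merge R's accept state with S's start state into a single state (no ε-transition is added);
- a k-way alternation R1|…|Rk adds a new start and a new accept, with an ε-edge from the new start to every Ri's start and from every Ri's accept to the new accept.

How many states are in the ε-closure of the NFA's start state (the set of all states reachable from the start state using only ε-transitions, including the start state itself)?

Compute the ε-closure size of each fragment's start state recursively; a symbol fragment's start has no outgoing ε-edge, so its closure is just itself (size 1).
  rqpq → same as the first factor's closure: |ε-closure| = 1
  rqpq ∪ p ∪ r ∪ q → |ε-closure| = 1 + 1 + 1 + 1 + 1 = 5 (the new accept is not ε-reachable since no branch accepts ε)

5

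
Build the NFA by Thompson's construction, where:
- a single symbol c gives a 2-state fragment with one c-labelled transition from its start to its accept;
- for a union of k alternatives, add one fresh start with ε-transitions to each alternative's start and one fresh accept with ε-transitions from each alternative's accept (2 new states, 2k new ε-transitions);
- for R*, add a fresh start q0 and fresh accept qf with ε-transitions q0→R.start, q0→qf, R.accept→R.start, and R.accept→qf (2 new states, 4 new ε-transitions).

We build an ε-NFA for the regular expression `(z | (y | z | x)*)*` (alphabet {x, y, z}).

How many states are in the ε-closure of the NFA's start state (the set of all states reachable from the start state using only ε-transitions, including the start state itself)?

Work bottom-up. For each fragment F, track |ε-closure(F.start)| and whether F's accept lies in that closure (i.e. whether F accepts ε). A single-symbol fragment has closure size 1 and does not accept ε.
  y | z | x : new start ε-reaches every alternative's start; none of them accept ε, so the new accept is not reached: C = 1 + 1 + 1 + 1 = 4
  (y | z | x)* : C = 1 (new start) + 4 (body) + 1 (new accept) = 6
  z | (y | z | x)* : new start ε-reaches every alternative's start; at least one alternative accepts ε, so the union's new accept is reached too: C = 1 + 1 + 6 + 1 = 9
  (z | (y | z | x)*)* : C = 1 (new start) + 9 (body) + 1 (new accept) = 11

11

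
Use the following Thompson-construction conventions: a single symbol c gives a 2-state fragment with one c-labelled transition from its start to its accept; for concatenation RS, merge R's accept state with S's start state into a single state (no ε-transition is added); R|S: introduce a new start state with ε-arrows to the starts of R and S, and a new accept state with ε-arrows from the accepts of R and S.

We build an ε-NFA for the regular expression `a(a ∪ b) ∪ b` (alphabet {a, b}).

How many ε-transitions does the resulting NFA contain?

8

By structural recursion:
Each of the 4 symbol leaves contributes 0 ε-transitions.
  a ∪ b : 4 ε-transitions
  a(a ∪ b) : 4 ε-transitions
  a(a ∪ b) ∪ b : 8 ε-transitions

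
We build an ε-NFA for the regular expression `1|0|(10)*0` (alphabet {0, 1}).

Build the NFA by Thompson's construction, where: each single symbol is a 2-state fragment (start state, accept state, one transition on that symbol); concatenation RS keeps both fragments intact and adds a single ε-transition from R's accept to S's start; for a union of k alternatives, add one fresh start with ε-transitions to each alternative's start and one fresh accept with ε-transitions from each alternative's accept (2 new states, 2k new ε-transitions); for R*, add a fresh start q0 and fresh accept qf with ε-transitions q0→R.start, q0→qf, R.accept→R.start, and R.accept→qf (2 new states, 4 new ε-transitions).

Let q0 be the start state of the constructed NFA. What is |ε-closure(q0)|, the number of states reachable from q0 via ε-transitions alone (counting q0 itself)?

7

Compute the ε-closure size of each fragment's start state recursively; a symbol fragment's start has no outgoing ε-edge, so its closure is just itself (size 1).
  10 → C equals the left operand's closure size = 1 (its accept is not ε-reachable, so the closure stops there)
  (10)* → the star's fresh start ε-reaches both the body's start and the fresh accept: C = 2 + 1 = 3
  (10)*0 → the left operand accepts ε, so the closure extends into the next operand (via the concat ε-link); C = 3 + 1 = 4
  1|0|(10)*0 → C = 1 + 1 + 1 + 4 = 7 (the new accept is not ε-reachable since no branch accepts ε)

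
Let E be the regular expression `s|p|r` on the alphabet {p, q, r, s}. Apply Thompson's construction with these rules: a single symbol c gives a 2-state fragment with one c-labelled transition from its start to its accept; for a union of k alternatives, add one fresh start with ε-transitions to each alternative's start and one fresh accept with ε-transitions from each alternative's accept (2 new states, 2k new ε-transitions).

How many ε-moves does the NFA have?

6

Bottom-up over the parse tree:
Each of the 3 symbol leaves contributes 0 ε-transitions.
  s|p|r — 6 ε-transitions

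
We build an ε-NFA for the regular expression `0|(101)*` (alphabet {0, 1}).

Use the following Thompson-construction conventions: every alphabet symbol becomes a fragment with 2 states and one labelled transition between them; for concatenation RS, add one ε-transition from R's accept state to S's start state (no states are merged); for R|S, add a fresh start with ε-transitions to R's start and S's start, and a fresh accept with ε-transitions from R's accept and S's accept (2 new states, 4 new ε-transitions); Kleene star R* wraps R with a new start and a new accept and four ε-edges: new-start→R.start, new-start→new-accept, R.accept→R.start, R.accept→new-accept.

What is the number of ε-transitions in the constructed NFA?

10

Bottom-up over the parse tree:
Each of the 4 symbol leaves contributes 0 ε-transitions.
  101 : 2 ε-transitions
  (101)* : 6 ε-transitions
  0|(101)* : 10 ε-transitions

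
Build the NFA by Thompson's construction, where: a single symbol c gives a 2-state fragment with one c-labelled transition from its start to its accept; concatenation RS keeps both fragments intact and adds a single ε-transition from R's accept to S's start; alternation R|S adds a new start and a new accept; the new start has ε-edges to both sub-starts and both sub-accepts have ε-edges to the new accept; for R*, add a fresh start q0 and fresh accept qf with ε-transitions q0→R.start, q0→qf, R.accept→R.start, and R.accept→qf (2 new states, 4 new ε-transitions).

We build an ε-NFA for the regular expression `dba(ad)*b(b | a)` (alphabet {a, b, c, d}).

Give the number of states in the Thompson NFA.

By structural recursion:
Each of the 8 symbol leaves contributes a 2-state fragment.
  ad — 4 states
  (ad)* — 6 states
  b | a — 6 states
  dba(ad)*b(b | a) — 20 states

20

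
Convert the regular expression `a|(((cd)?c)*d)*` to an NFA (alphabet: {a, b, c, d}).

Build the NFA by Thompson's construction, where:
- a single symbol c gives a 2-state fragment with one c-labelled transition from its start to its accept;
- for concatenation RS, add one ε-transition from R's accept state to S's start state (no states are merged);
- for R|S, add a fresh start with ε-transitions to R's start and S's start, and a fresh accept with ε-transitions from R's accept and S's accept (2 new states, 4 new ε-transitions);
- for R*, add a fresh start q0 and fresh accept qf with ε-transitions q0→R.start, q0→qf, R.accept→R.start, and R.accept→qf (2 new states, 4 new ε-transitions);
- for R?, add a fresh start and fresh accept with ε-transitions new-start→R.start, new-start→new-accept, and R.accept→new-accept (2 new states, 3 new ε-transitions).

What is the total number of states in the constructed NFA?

18

Bottom-up over the parse tree:
Each of the 5 symbol leaves contributes a 2-state fragment.
  cd — 4 states
  (cd)? — 6 states
  (cd)?c — 8 states
  ((cd)?c)* — 10 states
  ((cd)?c)*d — 12 states
  (((cd)?c)*d)* — 14 states
  a|(((cd)?c)*d)* — 18 states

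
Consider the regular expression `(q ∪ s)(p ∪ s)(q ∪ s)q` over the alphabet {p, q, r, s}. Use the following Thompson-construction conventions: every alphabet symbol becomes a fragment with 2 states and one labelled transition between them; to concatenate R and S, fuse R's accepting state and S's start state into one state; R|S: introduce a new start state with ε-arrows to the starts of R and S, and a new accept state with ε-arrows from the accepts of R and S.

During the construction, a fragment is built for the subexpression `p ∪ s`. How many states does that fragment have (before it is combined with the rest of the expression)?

Fragment for `p ∪ s`:
Each of the 2 symbol leaves contributes a 2-state fragment.
  p ∪ s : 6 states

6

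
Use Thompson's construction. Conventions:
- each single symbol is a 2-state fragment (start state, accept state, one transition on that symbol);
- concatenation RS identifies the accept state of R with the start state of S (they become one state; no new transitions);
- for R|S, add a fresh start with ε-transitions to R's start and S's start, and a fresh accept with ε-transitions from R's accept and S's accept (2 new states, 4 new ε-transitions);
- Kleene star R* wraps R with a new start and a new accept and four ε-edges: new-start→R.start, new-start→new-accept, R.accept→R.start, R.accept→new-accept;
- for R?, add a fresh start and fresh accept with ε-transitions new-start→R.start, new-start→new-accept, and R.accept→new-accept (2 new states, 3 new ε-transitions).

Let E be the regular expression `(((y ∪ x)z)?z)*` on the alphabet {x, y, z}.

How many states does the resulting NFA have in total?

Bottom-up over the parse tree:
Each of the 4 symbol leaves contributes a 2-state fragment.
  y ∪ x → 6 states
  (y ∪ x)z → 7 states
  ((y ∪ x)z)? → 9 states
  ((y ∪ x)z)?z → 10 states
  (((y ∪ x)z)?z)* → 12 states

12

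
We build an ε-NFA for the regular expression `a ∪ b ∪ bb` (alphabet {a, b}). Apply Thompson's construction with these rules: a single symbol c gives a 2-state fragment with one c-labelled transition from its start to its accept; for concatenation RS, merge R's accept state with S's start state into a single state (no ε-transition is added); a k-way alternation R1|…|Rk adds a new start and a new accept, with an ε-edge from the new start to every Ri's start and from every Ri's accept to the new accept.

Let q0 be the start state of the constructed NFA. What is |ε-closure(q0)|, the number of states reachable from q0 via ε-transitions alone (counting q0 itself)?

4

Let C(F) = |ε-closure(F.start)| within fragment F, and note whether F accepts ε. Symbol fragments have C = 1 and do not accept ε. Then:
  bb — same as the first factor's closure: |closure| = 1
  a ∪ b ∪ bb — |closure| = 1 + 1 + 1 + 1 = 4 (the new accept is not ε-reachable since no branch accepts ε)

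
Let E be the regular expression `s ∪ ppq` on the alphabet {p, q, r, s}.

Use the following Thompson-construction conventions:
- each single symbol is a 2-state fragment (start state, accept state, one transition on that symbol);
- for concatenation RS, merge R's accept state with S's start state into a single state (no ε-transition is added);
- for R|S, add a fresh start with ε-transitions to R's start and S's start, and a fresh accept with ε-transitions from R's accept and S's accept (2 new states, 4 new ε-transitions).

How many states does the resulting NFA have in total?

8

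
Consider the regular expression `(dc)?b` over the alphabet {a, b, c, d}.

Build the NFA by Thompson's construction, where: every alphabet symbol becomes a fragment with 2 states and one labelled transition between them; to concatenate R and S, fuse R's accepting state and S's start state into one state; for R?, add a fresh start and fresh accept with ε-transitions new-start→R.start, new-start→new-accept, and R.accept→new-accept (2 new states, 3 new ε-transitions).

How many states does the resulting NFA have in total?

6

Recursing over subexpressions:
Each of the 3 symbol leaves contributes a 2-state fragment.
  dc = 3 states
  (dc)? = 5 states
  (dc)?b = 6 states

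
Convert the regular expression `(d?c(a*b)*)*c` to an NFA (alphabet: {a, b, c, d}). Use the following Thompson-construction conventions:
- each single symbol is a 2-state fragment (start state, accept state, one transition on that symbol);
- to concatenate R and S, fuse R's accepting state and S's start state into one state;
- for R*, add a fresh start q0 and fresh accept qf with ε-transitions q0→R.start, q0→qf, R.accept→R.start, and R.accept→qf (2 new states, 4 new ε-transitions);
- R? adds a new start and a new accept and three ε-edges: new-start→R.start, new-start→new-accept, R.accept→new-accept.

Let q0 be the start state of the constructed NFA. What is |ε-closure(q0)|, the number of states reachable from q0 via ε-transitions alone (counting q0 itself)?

Work bottom-up. For each fragment F, track |ε-closure(F.start)| and whether F's accept lies in that closure (i.e. whether F accepts ε). A single-symbol fragment has closure size 1 and does not accept ε.
  d? : new start has ε-edges to the inner start and to the new accept, so |ε-closure| = 2 + 1 = 3
  a* : the star's fresh start ε-reaches both the body's start and the fresh accept: |ε-closure| = 2 + 1 = 3
  a*b : the left operand accepts ε, so the closure extends into the next operand (the shared merged state is already counted); |ε-closure| = 3 + (1−1) = 3
  (a*b)* : new start has ε-edges to the inner start and to the new accept, so |ε-closure| = 2 + 3 = 5
  d?c(a*b)* : |ε-closure| = 3 + (1−1) = 3 (closure spills across the concat boundary because the left factor accepts ε)
  (d?c(a*b)*)* : the star's fresh start ε-reaches both the body's start and the fresh accept: |ε-closure| = 2 + 3 = 5
  (d?c(a*b)*)*c : the left operand accepts ε, so the closure extends into the next operand (the shared merged state is already counted); |ε-closure| = 5 + (1−1) = 5

5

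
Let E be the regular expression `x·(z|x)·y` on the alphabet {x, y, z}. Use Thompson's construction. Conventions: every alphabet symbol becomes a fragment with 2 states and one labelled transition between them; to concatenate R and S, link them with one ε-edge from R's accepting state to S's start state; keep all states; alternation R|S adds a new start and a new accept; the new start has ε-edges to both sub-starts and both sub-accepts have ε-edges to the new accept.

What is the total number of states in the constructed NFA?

Bottom-up over the parse tree:
Each of the 4 symbol leaves contributes a 2-state fragment.
  z|x — 6 states
  x·(z|x)·y — 10 states

10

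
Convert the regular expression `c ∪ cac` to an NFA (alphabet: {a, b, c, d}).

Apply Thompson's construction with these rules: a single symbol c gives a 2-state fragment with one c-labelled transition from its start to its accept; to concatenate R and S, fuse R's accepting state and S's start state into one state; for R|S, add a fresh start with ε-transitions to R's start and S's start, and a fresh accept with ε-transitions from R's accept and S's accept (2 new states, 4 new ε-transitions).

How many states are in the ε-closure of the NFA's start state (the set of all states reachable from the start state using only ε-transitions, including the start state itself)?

Let C(F) = |ε-closure(F.start)| within fragment F, and note whether F accepts ε. Symbol fragments have C = 1 and do not accept ε. Then:
  cac → |ε-closure| equals the left operand's closure size = 1 (its accept is not ε-reachable, so the closure stops there)
  c ∪ cac → |ε-closure| = 1 + 1 + 1 = 3 (the new accept is not ε-reachable since no branch accepts ε)

3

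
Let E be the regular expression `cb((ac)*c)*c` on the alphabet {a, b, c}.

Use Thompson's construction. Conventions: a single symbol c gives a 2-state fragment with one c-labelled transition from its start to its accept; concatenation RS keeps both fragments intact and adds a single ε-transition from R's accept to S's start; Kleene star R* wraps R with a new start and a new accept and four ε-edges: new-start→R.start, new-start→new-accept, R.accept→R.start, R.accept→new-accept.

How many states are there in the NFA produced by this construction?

16

Bottom-up over the parse tree:
Each of the 6 symbol leaves contributes a 2-state fragment.
  ac → 4 states
  (ac)* → 6 states
  (ac)*c → 8 states
  ((ac)*c)* → 10 states
  cb((ac)*c)*c → 16 states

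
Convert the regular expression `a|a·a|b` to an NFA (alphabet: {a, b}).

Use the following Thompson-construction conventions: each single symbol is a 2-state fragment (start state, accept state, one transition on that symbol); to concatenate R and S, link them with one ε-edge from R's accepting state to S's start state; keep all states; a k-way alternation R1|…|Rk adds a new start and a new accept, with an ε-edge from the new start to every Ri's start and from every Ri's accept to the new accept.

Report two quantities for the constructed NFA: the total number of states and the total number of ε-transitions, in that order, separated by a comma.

Per subexpression:
Each of the 4 symbol leaves contributes 2 states and 0 ε-transitions.
  a·a = 4 states, 1 ε-transition
  a|a·a|b = 10 states, 7 ε-transitions

10, 7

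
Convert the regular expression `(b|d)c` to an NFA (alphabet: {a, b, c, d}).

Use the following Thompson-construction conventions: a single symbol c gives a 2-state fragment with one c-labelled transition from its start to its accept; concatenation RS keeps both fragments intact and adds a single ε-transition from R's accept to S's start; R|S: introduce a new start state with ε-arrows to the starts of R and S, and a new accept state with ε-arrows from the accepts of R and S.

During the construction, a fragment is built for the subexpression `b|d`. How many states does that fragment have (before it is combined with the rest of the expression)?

Fragment for `b|d`:
Each of the 2 symbol leaves contributes a 2-state fragment.
  b|d = 6 states

6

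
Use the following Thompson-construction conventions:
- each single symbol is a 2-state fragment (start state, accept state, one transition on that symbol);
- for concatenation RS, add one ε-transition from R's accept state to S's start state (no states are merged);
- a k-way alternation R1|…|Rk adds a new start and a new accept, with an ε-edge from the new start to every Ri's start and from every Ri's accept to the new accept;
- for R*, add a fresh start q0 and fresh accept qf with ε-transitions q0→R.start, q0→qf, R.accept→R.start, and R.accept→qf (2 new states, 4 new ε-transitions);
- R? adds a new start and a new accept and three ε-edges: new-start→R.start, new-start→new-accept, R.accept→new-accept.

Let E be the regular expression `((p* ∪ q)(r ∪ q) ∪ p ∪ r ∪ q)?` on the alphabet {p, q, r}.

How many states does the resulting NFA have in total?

24

Recursing over subexpressions:
Each of the 7 symbol leaves contributes a 2-state fragment.
  p* = 4 states
  p* ∪ q = 8 states
  r ∪ q = 6 states
  (p* ∪ q)(r ∪ q) = 14 states
  (p* ∪ q)(r ∪ q) ∪ p ∪ r ∪ q = 22 states
  ((p* ∪ q)(r ∪ q) ∪ p ∪ r ∪ q)? = 24 states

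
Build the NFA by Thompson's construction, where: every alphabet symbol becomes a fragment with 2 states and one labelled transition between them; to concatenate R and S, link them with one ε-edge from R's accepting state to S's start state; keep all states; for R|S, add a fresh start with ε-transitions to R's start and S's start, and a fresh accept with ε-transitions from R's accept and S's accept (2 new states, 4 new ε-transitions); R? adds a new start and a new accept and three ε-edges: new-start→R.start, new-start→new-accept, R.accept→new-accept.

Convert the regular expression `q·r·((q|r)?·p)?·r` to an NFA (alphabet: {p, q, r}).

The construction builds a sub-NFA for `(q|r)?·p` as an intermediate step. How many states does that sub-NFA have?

Fragment for `(q|r)?·p`:
Each of the 3 symbol leaves contributes a 2-state fragment.
  q|r — 6 states
  (q|r)? — 8 states
  (q|r)?·p — 10 states

10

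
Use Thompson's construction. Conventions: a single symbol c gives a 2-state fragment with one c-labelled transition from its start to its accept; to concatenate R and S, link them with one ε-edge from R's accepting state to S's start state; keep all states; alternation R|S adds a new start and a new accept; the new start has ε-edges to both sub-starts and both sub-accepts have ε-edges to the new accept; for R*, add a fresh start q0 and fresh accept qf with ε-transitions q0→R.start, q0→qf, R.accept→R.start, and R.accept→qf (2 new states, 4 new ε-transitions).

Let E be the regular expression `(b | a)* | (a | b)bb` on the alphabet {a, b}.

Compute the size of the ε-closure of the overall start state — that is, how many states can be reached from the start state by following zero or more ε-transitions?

Work bottom-up. For each fragment F, track |ε-closure(F.start)| and whether F's accept lies in that closure (i.e. whether F accepts ε). A single-symbol fragment has closure size 1 and does not accept ε.
  b | a → |closure| = 1 + 1 + 1 = 3 (the new accept is not ε-reachable since no branch accepts ε)
  (b | a)* → |closure| = 1 (new start) + 3 (body) + 1 (new accept) = 5
  a | b → |closure| = 1 + 1 + 1 = 3 (the new accept is not ε-reachable since no branch accepts ε)
  (a | b)bb → |closure| equals the left operand's closure size = 3 (its accept is not ε-reachable, so the closure stops there)
  (b | a)* | (a | b)bb → |closure| = 1 (new start) + (5 + 3) + 1 (new accept, since some branch ε-reaches its own accept) = 10

10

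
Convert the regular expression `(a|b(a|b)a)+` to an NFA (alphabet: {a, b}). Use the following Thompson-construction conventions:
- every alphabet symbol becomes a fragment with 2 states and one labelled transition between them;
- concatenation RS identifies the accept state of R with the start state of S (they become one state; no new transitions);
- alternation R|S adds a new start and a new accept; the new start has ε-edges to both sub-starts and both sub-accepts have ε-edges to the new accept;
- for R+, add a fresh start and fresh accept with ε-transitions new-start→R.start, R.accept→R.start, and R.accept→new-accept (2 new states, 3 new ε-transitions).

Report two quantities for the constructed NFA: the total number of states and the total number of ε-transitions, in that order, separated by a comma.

Per subexpression:
Each of the 5 symbol leaves contributes 2 states and 0 ε-transitions.
  a|b — 6 states, 4 ε-transitions
  b(a|b)a — 8 states, 4 ε-transitions
  a|b(a|b)a — 12 states, 8 ε-transitions
  (a|b(a|b)a)+ — 14 states, 11 ε-transitions

14, 11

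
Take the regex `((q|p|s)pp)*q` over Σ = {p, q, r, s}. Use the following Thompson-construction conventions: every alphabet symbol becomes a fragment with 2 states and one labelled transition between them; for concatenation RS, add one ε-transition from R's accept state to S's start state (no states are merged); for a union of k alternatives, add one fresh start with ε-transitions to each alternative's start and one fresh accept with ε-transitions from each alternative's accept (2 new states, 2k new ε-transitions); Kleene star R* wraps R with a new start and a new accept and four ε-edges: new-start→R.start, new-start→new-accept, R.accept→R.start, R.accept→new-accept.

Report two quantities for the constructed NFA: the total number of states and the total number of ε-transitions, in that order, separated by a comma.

16, 13

By structural recursion:
Each of the 6 symbol leaves contributes 2 states and 0 ε-transitions.
  q|p|s — 8 states, 6 ε-transitions
  (q|p|s)pp — 12 states, 8 ε-transitions
  ((q|p|s)pp)* — 14 states, 12 ε-transitions
  ((q|p|s)pp)*q — 16 states, 13 ε-transitions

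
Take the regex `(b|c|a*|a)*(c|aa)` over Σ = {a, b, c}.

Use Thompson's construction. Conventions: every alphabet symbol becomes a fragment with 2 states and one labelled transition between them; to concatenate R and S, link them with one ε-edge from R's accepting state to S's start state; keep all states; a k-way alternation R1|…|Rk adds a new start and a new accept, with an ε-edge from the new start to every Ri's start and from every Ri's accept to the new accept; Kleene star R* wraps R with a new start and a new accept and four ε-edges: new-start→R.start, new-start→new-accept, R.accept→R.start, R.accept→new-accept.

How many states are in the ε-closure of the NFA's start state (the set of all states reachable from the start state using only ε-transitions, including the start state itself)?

13

Compute the ε-closure size of each fragment's start state recursively; a symbol fragment's start has no outgoing ε-edge, so its closure is just itself (size 1).
  a* → the star's fresh start ε-reaches both the body's start and the fresh accept: C = 2 + 1 = 3
  b|c|a*|a → C = 1 (new start) + (1 + 1 + 3 + 1) + 1 (new accept, since some branch ε-reaches its own accept) = 8
  (b|c|a*|a)* → the star's fresh start ε-reaches both the body's start and the fresh accept: C = 2 + 8 = 10
  aa → same as the first factor's closure: C = 1
  c|aa → C = 1 + 1 + 1 = 3 (the new accept is not ε-reachable since no branch accepts ε)
  (b|c|a*|a)*(c|aa) → the left operand accepts ε, so the closure extends into the next operand (via the concat ε-link); C = 10 + 3 = 13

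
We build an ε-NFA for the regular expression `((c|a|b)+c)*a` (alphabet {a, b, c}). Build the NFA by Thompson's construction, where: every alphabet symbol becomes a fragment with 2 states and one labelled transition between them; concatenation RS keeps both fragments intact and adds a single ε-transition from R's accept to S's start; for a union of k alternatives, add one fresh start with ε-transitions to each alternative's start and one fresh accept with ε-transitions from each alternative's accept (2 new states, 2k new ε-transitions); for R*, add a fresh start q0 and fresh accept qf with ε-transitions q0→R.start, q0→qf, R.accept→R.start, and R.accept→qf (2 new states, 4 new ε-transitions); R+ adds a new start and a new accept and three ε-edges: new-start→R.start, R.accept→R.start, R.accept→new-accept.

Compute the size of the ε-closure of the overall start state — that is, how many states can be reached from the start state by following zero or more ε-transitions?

Let C(F) = |ε-closure(F.start)| within fragment F, and note whether F accepts ε. Symbol fragments have C = 1 and do not accept ε. Then:
  c|a|b — new start ε-reaches every alternative's start; none of them accept ε, so the new accept is not reached: |closure| = 1 + 1 + 1 + 1 = 4
  (c|a|b)+ — new start ε-reaches only the body's start; the new accept needs a symbol first: |closure| = 1 + 4 = 5
  (c|a|b)+c — same as the first factor's closure: |closure| = 5
  ((c|a|b)+c)* — the star's fresh start ε-reaches both the body's start and the fresh accept: |closure| = 2 + 5 = 7
  ((c|a|b)+c)*a — |closure| = 7 + 1 = 8 (closure spills across the concat boundary because the left factor accepts ε)

8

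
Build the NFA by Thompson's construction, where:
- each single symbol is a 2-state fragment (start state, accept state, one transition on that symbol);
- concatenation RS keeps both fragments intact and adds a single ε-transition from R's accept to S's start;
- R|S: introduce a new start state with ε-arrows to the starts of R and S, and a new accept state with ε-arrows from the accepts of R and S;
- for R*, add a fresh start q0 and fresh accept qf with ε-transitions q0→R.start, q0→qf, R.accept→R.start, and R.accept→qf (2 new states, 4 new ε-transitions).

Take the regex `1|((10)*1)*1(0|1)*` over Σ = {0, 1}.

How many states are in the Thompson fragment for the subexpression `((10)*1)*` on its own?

Fragment for `((10)*1)*`:
Each of the 3 symbol leaves contributes a 2-state fragment.
  10 = 4 states
  (10)* = 6 states
  (10)*1 = 8 states
  ((10)*1)* = 10 states

10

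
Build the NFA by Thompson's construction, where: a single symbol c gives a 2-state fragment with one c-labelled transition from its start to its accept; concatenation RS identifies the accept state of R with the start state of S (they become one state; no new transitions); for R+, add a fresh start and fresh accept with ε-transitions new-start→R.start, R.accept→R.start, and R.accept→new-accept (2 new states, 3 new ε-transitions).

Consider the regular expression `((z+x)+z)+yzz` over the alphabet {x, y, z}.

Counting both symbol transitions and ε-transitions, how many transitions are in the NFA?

Recursing over subexpressions:
Each of the 6 symbol leaves contributes 1 transition (1 symbol, 0 ε).
  z+ → 4 transitions (1 symbol, 3 ε)
  z+x → 5 transitions (2 symbol, 3 ε)
  (z+x)+ → 8 transitions (2 symbol, 6 ε)
  (z+x)+z → 9 transitions (3 symbol, 6 ε)
  ((z+x)+z)+ → 12 transitions (3 symbol, 9 ε)
  ((z+x)+z)+yzz → 15 transitions (6 symbol, 9 ε)

15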